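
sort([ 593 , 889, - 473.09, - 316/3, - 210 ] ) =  [ - 473.09, - 210,-316/3,593, 889 ] 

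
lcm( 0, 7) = 0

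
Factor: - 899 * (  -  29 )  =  26071 = 29^2*31^1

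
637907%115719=59312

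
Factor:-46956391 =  - 19^1 *2471389^1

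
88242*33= 2911986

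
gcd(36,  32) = 4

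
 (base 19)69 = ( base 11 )102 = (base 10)123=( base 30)43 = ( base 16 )7b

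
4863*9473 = 46067199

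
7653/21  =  2551/7= 364.43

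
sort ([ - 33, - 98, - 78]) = [-98,-78, - 33 ] 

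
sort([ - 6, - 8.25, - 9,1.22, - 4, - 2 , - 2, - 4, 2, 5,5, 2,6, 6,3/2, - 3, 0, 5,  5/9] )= [ - 9, - 8.25 , - 6, - 4, - 4, - 3, - 2,- 2,0,  5/9 , 1.22,3/2,2,2,5,5  ,  5,6,6]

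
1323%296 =139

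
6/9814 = 3/4907 = 0.00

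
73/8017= 73/8017 = 0.01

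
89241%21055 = 5021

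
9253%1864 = 1797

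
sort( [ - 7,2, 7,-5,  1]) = [ - 7, - 5, 1,2, 7]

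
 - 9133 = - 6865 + -2268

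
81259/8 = 10157 + 3/8 = 10157.38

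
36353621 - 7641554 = 28712067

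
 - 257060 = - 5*51412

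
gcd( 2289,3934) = 7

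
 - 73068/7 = - 73068/7 = - 10438.29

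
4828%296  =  92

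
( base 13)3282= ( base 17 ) 175e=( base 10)7035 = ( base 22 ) ebh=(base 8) 15573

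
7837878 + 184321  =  8022199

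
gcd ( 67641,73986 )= 3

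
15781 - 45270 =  - 29489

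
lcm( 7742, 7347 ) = 720006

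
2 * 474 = 948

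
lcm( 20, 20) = 20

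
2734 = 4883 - 2149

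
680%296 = 88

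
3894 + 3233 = 7127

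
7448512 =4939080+2509432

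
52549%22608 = 7333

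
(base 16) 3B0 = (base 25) 1CJ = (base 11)789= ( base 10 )944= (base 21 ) 22k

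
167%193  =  167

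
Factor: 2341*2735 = 6402635 = 5^1*547^1*2341^1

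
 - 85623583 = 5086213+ - 90709796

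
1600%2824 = 1600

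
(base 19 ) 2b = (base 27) 1M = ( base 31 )1I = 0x31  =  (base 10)49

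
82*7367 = 604094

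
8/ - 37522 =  - 1+ 18757/18761  =  - 0.00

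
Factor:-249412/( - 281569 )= 2^2*23^1 * 271^(  -  1)*1039^( - 1) * 2711^1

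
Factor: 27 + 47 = 2^1*37^1= 74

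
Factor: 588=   2^2*3^1*7^2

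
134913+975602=1110515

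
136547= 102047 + 34500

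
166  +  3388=3554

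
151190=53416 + 97774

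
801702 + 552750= 1354452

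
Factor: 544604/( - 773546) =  - 2^1*29^ ( - 1 )*173^1 * 787^1*13337^(-1 ) = - 272302/386773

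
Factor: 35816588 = 2^2*983^1 *9109^1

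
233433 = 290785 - 57352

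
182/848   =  91/424 = 0.21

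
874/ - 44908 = -1 + 22017/22454 = - 0.02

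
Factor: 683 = 683^1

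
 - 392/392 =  - 1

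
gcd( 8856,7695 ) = 27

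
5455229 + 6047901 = 11503130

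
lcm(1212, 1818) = 3636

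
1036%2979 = 1036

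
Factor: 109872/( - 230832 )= -109^1*229^(-1 ) =- 109/229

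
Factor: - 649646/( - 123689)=2^1*37^1*179^( - 1)*691^( - 1 )* 8779^1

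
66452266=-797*(-83378) 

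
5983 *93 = 556419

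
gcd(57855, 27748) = 7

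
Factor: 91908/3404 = 27=3^3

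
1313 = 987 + 326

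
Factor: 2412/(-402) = -6 =- 2^1* 3^1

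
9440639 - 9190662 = 249977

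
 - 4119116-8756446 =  - 12875562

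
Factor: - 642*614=-394188= - 2^2*3^1*107^1*307^1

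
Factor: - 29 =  - 29^1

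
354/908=177/454 = 0.39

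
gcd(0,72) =72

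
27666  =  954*29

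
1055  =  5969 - 4914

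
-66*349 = - 23034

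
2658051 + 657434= 3315485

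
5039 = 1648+3391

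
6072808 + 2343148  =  8415956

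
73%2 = 1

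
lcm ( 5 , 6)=30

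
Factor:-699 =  - 3^1*233^1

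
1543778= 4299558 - 2755780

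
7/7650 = 7/7650 = 0.00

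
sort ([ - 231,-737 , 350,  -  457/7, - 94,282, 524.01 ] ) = [ - 737, - 231, - 94 ,-457/7,282, 350, 524.01 ]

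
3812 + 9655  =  13467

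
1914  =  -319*( - 6 ) 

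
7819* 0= 0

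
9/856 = 9/856 = 0.01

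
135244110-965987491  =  -830743381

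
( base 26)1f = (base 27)1E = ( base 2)101001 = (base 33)18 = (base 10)41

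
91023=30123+60900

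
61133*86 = 5257438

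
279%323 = 279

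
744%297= 150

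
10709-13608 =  -2899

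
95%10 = 5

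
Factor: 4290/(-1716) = -2^(  -  1 )*5^1 = - 5/2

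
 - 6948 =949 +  - 7897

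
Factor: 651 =3^1 * 7^1*31^1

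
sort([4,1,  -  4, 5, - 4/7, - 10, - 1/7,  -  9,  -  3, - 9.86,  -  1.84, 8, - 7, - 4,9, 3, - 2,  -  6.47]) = [-10, - 9.86,  -  9, - 7,-6.47,  -  4, - 4, - 3, - 2 , - 1.84, - 4/7, - 1/7  ,  1, 3,4, 5, 8, 9]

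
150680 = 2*75340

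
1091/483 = 2+125/483 =2.26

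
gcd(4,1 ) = 1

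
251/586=251/586 = 0.43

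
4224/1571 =2+ 1082/1571 = 2.69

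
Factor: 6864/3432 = 2^1 = 2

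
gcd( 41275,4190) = 5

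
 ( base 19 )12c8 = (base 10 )7817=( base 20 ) jah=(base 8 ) 17211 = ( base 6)100105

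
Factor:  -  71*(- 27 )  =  3^3*71^1 = 1917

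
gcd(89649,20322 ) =9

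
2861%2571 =290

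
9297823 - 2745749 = 6552074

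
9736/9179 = 1 + 557/9179 = 1.06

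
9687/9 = 1076 + 1/3 =1076.33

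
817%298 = 221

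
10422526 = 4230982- - 6191544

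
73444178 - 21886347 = 51557831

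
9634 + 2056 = 11690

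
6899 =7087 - 188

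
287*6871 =1971977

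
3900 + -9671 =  - 5771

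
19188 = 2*9594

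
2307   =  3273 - 966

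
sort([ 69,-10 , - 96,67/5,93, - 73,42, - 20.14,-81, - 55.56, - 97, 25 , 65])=[ - 97, - 96, - 81 ,-73, - 55.56,-20.14,  -  10 , 67/5,25, 42 , 65,69,93]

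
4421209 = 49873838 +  - 45452629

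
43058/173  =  43058/173=248.89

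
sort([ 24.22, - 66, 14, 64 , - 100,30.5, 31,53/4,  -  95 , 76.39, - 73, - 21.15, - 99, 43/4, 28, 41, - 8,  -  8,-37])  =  [-100, - 99, - 95,-73  ,-66, - 37,-21.15, -8,  -  8 , 43/4, 53/4, 14, 24.22, 28,30.5, 31, 41,64,76.39 ]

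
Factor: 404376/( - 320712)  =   - 23^( - 1) * 29^1 = - 29/23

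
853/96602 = 853/96602 = 0.01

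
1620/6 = 270 = 270.00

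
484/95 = 5 + 9/95 = 5.09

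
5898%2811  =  276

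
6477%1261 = 172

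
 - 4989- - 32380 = 27391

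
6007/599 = 6007/599 = 10.03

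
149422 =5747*26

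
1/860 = 1/860 = 0.00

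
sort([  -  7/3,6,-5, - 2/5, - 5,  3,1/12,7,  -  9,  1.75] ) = [  -  9,-5, - 5, - 7/3,-2/5, 1/12, 1.75,3,6, 7 ] 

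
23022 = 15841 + 7181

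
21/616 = 3/88 =0.03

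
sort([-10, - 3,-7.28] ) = [ - 10, - 7.28,-3] 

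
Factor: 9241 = 9241^1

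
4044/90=44 + 14/15 = 44.93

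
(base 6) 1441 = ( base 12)281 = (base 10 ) 385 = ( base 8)601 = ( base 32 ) c1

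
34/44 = 17/22 = 0.77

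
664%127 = 29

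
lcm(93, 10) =930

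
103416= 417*248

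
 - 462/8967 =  - 22/427 = - 0.05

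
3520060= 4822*730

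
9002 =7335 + 1667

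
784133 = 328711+455422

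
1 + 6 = 7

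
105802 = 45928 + 59874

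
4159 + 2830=6989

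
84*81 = 6804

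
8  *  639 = 5112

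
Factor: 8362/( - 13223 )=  - 2^1*7^ ( - 1)*37^1*113^1*1889^( - 1)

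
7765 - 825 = 6940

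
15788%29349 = 15788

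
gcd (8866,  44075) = 1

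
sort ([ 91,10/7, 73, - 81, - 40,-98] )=[ - 98,-81, - 40, 10/7,73, 91]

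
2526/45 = 56 + 2/15 =56.13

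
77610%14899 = 3115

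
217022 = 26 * 8347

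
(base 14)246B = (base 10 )6367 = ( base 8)14337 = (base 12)3827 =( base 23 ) c0j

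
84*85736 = 7201824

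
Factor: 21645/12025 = 3^2 * 5^( - 1) = 9/5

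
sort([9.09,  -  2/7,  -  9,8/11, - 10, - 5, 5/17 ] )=[  -  10, - 9, -5, - 2/7,5/17, 8/11,9.09]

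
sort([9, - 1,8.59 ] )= [-1,8.59,9 ] 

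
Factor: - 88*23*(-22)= 2^4 * 11^2*23^1 = 44528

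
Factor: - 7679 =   -  7^1*1097^1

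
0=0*3651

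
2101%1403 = 698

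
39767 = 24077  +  15690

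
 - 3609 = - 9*401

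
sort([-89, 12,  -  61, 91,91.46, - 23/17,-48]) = [ - 89,- 61, - 48, - 23/17, 12, 91, 91.46]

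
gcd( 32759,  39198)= 47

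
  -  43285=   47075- 90360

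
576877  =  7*82411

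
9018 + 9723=18741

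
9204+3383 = 12587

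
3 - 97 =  - 94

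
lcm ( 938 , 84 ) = 5628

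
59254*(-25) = -1481350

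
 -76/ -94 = 38/47 = 0.81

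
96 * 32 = 3072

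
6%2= 0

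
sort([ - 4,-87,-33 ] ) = [ - 87, - 33, - 4 ]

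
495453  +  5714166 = 6209619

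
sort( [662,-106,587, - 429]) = [- 429,-106 , 587, 662]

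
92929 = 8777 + 84152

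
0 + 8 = 8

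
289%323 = 289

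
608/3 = 202 + 2/3  =  202.67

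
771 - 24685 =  - 23914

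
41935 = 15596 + 26339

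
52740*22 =1160280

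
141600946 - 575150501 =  - 433549555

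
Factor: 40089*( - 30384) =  - 1218064176 =- 2^4* 3^3*7^1*23^1 * 83^1 * 211^1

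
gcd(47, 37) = 1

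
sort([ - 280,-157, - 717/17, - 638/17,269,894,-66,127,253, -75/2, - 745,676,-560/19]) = [-745, - 280,-157, - 66,-717/17, - 638/17,  -  75/2,-560/19, 127, 253,  269,676,  894]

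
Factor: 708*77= 2^2 *3^1 *7^1*11^1*59^1 = 54516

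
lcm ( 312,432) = 5616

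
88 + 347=435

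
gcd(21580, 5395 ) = 5395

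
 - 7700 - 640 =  - 8340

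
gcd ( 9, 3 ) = 3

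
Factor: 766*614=470324  =  2^2 * 307^1*383^1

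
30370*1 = 30370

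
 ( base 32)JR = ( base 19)1e8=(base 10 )635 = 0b1001111011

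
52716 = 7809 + 44907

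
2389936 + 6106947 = 8496883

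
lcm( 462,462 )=462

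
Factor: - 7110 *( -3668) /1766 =13039740/883 = 2^2 *3^2*5^1 * 7^1*79^1*131^1 * 883^( -1) 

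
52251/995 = 52251/995 =52.51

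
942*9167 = 8635314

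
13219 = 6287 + 6932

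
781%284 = 213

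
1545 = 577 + 968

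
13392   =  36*372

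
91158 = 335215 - 244057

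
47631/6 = 7938+1/2 = 7938.50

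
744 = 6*124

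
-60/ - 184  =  15/46 = 0.33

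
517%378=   139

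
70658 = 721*98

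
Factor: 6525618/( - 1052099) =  - 2^1* 3^1 * 11^1*98873^1*1052099^(-1 )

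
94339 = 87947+6392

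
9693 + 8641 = 18334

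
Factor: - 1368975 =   -  3^1*5^2 * 18253^1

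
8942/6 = 4471/3 = 1490.33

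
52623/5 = 52623/5  =  10524.60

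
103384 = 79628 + 23756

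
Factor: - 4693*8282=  - 38867426 = - 2^1 *13^1*19^2*41^1 * 101^1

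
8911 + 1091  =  10002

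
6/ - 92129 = -1 + 92123/92129 = - 0.00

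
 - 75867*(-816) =61907472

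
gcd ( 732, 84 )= 12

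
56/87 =56/87 = 0.64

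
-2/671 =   -  1 + 669/671 = - 0.00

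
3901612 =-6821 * (-572) 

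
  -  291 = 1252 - 1543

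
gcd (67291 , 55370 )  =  7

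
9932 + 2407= 12339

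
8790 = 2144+6646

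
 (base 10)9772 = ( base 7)40330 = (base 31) A57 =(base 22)K44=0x262c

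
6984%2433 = 2118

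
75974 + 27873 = 103847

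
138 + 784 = 922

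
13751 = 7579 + 6172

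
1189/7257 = 29/177=0.16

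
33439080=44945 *744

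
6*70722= 424332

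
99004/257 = 99004/257  =  385.23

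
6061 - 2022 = 4039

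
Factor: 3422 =2^1*29^1*59^1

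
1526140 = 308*4955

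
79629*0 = 0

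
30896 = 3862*8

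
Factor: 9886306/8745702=3^( - 1)*7^ ( - 1)*208231^( - 1)*4943153^1 = 4943153/4372851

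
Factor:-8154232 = -2^3*229^1 * 4451^1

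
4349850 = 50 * 86997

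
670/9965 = 134/1993 = 0.07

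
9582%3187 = 21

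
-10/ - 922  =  5/461=   0.01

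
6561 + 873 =7434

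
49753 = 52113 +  - 2360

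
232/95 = 232/95 = 2.44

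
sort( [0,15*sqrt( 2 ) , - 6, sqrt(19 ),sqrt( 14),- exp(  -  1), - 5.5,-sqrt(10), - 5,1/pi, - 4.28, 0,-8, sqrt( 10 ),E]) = [ - 8, - 6, -5.5,  -  5,-4.28, - sqrt(10),-exp(-1),0,0,1/pi , E,sqrt( 10),sqrt(14),sqrt( 19), 15 * sqrt (2) ]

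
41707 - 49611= -7904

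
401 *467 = 187267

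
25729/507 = 50+379/507 = 50.75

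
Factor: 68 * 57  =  3876 = 2^2*3^1 * 17^1 * 19^1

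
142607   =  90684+51923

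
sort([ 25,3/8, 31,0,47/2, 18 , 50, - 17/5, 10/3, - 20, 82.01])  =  [ - 20, -17/5,  0,3/8,10/3,18,47/2,25, 31,50,82.01 ] 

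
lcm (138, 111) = 5106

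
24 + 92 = 116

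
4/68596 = 1/17149=0.00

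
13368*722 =9651696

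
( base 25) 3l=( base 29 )39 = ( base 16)60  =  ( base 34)2S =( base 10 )96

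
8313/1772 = 4 + 1225/1772 = 4.69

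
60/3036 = 5/253 = 0.02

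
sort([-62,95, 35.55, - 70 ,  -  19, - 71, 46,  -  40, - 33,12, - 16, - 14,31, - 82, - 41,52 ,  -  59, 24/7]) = [ -82,-71, - 70, - 62 , - 59, - 41, - 40, - 33,-19,  -  16,  -  14, 24/7 , 12 , 31, 35.55, 46, 52,95 ] 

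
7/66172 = 7/66172= 0.00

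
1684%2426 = 1684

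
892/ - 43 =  - 892/43 = - 20.74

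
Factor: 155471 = 107^1*1453^1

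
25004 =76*329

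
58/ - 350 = -29/175=- 0.17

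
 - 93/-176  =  93/176  =  0.53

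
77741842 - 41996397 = 35745445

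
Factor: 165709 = 165709^1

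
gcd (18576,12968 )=8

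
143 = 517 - 374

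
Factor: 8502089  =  43^1*149^1*1327^1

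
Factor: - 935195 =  - 5^1*359^1*521^1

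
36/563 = 36/563 = 0.06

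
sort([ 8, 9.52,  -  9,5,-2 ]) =[  -  9, - 2,  5, 8, 9.52]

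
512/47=512/47 =10.89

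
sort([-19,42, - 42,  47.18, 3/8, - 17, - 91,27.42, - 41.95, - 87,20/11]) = [ - 91,  -  87, - 42, - 41.95,  -  19, - 17,3/8, 20/11,27.42,  42,47.18]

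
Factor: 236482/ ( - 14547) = -2^1 * 3^ ( - 1)*13^( -1 ) * 317^1 = -634/39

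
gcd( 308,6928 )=4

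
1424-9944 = -8520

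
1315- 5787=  - 4472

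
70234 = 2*35117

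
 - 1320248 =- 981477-338771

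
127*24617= 3126359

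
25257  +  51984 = 77241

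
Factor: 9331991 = 47^1 * 198553^1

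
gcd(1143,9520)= 1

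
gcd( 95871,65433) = 3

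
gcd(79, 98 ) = 1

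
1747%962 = 785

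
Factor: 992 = 2^5*31^1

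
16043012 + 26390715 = 42433727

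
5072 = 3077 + 1995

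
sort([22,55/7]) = [55/7, 22 ]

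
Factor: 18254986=2^1*37^1*246689^1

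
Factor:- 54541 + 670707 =616166 =2^1*191^1 *1613^1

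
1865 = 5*373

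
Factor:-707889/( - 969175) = 3^1 * 5^ ( - 2 )*7^1*13^1 * 2593^1*38767^( - 1 ) 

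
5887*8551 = 50339737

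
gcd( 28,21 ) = 7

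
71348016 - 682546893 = -611198877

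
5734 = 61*94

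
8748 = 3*2916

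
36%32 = 4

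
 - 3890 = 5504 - 9394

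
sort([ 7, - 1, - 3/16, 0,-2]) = [ - 2, - 1,-3/16, 0, 7]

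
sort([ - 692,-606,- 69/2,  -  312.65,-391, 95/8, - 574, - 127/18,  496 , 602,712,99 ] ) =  [ - 692,-606,  -  574, - 391, - 312.65,- 69/2, - 127/18,  95/8, 99,496, 602,712 ] 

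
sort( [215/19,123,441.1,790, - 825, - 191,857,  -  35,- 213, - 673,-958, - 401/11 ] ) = [ -958, - 825, - 673, - 213, - 191, - 401/11, - 35,215/19,  123,441.1, 790, 857 ] 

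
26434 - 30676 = - 4242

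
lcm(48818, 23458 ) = 1806266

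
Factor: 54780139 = 131^1*418169^1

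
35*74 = 2590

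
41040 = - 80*(-513 ) 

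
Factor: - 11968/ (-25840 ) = 44/95 = 2^2*5^( - 1 )*11^1*19^( - 1)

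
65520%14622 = 7032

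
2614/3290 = 1307/1645 = 0.79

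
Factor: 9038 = 2^1*4519^1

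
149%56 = 37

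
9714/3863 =2 + 1988/3863= 2.51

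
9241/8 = 1155 + 1/8 = 1155.12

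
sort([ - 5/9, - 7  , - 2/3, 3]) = [ - 7 , - 2/3,-5/9, 3 ] 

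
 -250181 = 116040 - 366221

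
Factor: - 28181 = -28181^1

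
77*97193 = 7483861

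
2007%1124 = 883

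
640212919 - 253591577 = 386621342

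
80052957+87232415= 167285372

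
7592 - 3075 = 4517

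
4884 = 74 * 66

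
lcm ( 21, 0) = 0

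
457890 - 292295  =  165595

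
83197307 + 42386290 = 125583597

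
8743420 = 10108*865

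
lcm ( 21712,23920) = 1411280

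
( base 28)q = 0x1A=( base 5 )101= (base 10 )26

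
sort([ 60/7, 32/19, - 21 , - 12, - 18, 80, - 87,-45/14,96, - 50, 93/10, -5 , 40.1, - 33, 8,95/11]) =[ - 87, - 50,-33  , - 21, - 18, - 12 ,-5, - 45/14, 32/19, 8, 60/7,95/11, 93/10, 40.1 , 80, 96]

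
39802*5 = 199010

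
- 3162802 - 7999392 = - 11162194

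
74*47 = 3478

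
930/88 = 10 + 25/44= 10.57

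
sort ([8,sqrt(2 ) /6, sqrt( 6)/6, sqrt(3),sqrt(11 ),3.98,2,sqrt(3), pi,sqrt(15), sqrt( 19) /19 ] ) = [sqrt( 19) /19,sqrt( 2)/6, sqrt( 6) /6, sqrt( 3 ),sqrt( 3 ), 2,pi,sqrt( 11),sqrt( 15 ) , 3.98,8]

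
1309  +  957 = 2266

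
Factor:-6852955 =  - 5^1*17^1*37^1*2179^1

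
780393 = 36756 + 743637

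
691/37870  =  691/37870 = 0.02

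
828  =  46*18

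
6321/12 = 2107/4 = 526.75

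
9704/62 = 4852/31 =156.52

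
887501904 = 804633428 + 82868476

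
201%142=59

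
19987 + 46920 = 66907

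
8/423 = 8/423 = 0.02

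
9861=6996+2865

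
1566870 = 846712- - 720158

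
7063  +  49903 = 56966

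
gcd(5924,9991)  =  1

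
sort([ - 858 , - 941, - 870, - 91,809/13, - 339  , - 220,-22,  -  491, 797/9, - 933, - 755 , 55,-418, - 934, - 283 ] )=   [ - 941, - 934, - 933, - 870, - 858,-755, - 491, - 418, - 339,  -  283, - 220, - 91,-22,55,809/13,797/9]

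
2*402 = 804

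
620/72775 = 124/14555=0.01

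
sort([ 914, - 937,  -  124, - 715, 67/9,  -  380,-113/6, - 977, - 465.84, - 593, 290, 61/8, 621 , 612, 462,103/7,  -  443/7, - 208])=[ - 977, -937,  -  715,- 593,-465.84, - 380, - 208, - 124, - 443/7, - 113/6, 67/9,61/8, 103/7, 290, 462, 612, 621, 914 ]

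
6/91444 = 3/45722 = 0.00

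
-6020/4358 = -2 + 1348/2179 = -1.38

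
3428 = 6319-2891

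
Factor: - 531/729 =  - 3^( - 4)*59^1 = -59/81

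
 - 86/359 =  - 86/359 = - 0.24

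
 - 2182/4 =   -  1091/2 = - 545.50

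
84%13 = 6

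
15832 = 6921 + 8911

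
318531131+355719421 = 674250552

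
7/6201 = 7/6201 = 0.00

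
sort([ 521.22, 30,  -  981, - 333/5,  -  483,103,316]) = [ - 981, - 483, - 333/5,  30, 103,  316,521.22]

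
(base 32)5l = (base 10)181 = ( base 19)9a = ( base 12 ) 131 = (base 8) 265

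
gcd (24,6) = 6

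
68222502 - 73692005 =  - 5469503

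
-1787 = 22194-23981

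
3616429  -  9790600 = -6174171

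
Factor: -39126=  -  2^1*3^1*6521^1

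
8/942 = 4/471 = 0.01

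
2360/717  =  3 + 209/717 = 3.29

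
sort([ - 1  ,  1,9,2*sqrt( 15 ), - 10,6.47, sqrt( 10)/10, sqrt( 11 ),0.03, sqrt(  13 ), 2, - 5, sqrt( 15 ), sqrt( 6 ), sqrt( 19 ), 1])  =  [-10, - 5, - 1,  0.03, sqrt( 10 )/10, 1,1,2, sqrt( 6 ),  sqrt( 11 ), sqrt(13 ),sqrt(15),sqrt (19), 6.47,2*sqrt( 15 ), 9]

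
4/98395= 4/98395=0.00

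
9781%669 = 415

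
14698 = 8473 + 6225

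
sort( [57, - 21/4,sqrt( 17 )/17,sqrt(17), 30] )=[  -  21/4,sqrt (17 ) /17,sqrt( 17), 30,57]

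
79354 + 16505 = 95859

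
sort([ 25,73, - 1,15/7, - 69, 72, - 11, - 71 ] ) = [ - 71, - 69,-11,  -  1, 15/7,25,72, 73]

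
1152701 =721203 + 431498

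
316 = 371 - 55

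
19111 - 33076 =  - 13965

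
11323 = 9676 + 1647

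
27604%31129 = 27604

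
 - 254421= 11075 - 265496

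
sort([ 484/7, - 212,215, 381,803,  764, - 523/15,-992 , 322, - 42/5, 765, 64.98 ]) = [ - 992 , - 212,-523/15, - 42/5,64.98 , 484/7,215, 322,381 , 764,765,803]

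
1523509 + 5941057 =7464566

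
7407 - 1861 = 5546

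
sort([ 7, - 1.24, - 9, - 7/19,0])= [ - 9,-1.24, - 7/19,0 , 7]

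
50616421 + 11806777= 62423198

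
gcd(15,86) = 1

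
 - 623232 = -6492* 96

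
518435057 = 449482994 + 68952063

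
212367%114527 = 97840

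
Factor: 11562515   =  5^1 * 353^1 *6551^1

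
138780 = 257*540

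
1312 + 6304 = 7616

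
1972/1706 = 986/853=   1.16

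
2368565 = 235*10079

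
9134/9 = 1014 + 8/9 = 1014.89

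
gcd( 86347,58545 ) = 1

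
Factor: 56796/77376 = 4733/6448 = 2^(-4) *13^( - 1)*31^( - 1) * 4733^1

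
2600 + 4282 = 6882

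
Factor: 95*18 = 2^1*3^2*5^1*19^1 = 1710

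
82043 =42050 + 39993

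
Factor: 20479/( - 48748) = - 2^( - 2 ) *7^( - 1)*1741^(- 1)*20479^1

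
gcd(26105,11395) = 5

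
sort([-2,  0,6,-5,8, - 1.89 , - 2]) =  [ - 5,  -  2, - 2,-1.89,0, 6, 8] 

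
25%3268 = 25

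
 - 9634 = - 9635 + 1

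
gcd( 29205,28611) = 99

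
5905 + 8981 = 14886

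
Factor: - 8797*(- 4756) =41838532 = 2^2*19^1 * 29^1*41^1* 463^1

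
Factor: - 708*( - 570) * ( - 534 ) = - 2^4*3^3*5^1*19^1*59^1*89^1 = - 215501040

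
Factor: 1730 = 2^1*5^1 * 173^1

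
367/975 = 367/975 = 0.38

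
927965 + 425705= 1353670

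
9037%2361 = 1954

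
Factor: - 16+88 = 2^3*3^2 = 72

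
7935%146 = 51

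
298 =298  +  0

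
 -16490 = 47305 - 63795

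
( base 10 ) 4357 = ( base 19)c16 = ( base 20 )ahh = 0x1105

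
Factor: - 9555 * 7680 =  - 73382400 = -2^9*3^2*5^2*7^2*13^1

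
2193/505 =4+173/505 = 4.34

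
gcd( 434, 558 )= 62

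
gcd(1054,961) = 31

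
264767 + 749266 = 1014033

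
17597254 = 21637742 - 4040488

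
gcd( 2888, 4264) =8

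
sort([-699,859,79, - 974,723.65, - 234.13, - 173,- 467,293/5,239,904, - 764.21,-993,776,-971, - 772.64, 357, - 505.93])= [ - 993, - 974 , - 971, - 772.64,-764.21, - 699,-505.93, -467 ,  -  234.13,- 173,293/5, 79,239, 357,723.65,776,859,904 ] 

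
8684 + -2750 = 5934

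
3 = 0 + 3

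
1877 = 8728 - 6851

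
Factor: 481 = 13^1*37^1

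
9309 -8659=650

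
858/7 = 122+4/7 = 122.57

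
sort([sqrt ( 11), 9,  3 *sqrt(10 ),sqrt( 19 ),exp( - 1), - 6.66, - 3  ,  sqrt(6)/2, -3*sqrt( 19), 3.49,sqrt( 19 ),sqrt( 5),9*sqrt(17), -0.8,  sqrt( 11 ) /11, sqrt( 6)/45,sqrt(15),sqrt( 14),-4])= [ - 3*sqrt( 19),- 6.66, - 4 , - 3, -0.8,  sqrt( 6)/45,sqrt(11)/11,  exp(- 1), sqrt( 6)/2,  sqrt ( 5 ), sqrt( 11),3.49,sqrt(14 ),sqrt( 15 ),sqrt(19 ),sqrt (19), 9, 3*sqrt ( 10), 9*sqrt( 17 ) ] 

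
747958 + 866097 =1614055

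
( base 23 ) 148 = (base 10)629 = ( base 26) o5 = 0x275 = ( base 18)1gh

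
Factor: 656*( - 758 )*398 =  - 197904704 = - 2^6*41^1 * 199^1 * 379^1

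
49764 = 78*638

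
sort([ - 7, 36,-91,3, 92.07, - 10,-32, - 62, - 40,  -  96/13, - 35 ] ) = [  -  91, - 62 , - 40,  -  35, -32, - 10, - 96/13, - 7,  3, 36 , 92.07 ] 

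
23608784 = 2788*8468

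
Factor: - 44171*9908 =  - 437646268 = - 2^2*2477^1*44171^1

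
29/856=29/856=0.03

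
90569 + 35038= 125607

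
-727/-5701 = 727/5701=0.13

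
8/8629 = 8/8629=0.00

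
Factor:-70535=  - 5^1 * 14107^1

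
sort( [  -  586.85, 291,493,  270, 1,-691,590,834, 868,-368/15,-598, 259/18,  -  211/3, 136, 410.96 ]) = [ - 691,-598, - 586.85,-211/3 ,  -  368/15, 1,259/18,  136,  270,291,410.96, 493,590, 834, 868]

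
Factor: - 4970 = - 2^1*5^1*7^1*71^1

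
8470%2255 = 1705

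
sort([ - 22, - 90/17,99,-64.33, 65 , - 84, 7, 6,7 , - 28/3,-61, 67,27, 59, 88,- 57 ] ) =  [-84, - 64.33,-61, - 57, - 22,-28/3, - 90/17,6,7,7,27,59,65,67,88,99]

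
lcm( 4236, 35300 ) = 105900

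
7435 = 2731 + 4704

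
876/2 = 438=438.00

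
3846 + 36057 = 39903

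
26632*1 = 26632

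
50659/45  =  1125+34/45 = 1125.76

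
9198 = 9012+186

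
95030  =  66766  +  28264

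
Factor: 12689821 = 12689821^1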